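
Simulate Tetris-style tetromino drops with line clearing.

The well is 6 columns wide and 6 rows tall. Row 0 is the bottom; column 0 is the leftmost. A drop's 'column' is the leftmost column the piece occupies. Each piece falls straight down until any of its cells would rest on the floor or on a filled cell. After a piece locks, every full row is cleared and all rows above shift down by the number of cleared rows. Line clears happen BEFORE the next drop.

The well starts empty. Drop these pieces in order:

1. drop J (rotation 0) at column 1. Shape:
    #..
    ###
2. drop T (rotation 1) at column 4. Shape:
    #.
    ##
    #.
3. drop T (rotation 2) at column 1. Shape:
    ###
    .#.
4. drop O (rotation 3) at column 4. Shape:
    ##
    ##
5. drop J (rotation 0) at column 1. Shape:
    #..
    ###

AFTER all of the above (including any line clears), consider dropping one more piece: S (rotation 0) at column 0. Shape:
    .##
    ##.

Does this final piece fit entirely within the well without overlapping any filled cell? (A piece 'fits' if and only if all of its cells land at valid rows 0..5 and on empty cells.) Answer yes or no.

Drop 1: J rot0 at col 1 lands with bottom-row=0; cleared 0 line(s) (total 0); column heights now [0 2 1 1 0 0], max=2
Drop 2: T rot1 at col 4 lands with bottom-row=0; cleared 0 line(s) (total 0); column heights now [0 2 1 1 3 2], max=3
Drop 3: T rot2 at col 1 lands with bottom-row=1; cleared 0 line(s) (total 0); column heights now [0 3 3 3 3 2], max=3
Drop 4: O rot3 at col 4 lands with bottom-row=3; cleared 0 line(s) (total 0); column heights now [0 3 3 3 5 5], max=5
Drop 5: J rot0 at col 1 lands with bottom-row=3; cleared 0 line(s) (total 0); column heights now [0 5 4 4 5 5], max=5
Test piece S rot0 at col 0 (width 3): heights before test = [0 5 4 4 5 5]; fits = False

Answer: no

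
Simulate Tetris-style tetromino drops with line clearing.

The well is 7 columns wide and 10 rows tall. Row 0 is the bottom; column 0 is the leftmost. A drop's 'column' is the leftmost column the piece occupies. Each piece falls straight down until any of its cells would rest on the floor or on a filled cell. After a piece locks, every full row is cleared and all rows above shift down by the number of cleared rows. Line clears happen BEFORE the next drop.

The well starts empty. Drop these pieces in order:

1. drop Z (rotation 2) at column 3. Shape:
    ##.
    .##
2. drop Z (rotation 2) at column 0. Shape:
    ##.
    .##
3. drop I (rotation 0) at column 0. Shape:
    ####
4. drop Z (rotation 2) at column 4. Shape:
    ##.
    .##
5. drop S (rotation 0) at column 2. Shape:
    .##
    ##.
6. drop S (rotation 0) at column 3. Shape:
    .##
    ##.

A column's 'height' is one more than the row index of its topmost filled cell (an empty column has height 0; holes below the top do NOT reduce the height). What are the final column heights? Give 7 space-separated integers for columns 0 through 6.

Drop 1: Z rot2 at col 3 lands with bottom-row=0; cleared 0 line(s) (total 0); column heights now [0 0 0 2 2 1 0], max=2
Drop 2: Z rot2 at col 0 lands with bottom-row=0; cleared 0 line(s) (total 0); column heights now [2 2 1 2 2 1 0], max=2
Drop 3: I rot0 at col 0 lands with bottom-row=2; cleared 0 line(s) (total 0); column heights now [3 3 3 3 2 1 0], max=3
Drop 4: Z rot2 at col 4 lands with bottom-row=1; cleared 0 line(s) (total 0); column heights now [3 3 3 3 3 3 2], max=3
Drop 5: S rot0 at col 2 lands with bottom-row=3; cleared 0 line(s) (total 0); column heights now [3 3 4 5 5 3 2], max=5
Drop 6: S rot0 at col 3 lands with bottom-row=5; cleared 0 line(s) (total 0); column heights now [3 3 4 6 7 7 2], max=7

Answer: 3 3 4 6 7 7 2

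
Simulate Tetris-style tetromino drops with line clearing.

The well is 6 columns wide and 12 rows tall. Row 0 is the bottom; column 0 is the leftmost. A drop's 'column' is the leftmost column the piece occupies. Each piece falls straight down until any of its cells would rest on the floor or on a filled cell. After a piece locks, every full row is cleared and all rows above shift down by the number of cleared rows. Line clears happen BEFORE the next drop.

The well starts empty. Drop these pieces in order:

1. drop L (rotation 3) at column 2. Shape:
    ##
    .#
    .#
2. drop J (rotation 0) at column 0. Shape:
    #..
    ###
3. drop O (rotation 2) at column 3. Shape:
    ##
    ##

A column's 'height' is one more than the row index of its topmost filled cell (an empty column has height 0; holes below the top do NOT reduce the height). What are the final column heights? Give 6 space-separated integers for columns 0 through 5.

Answer: 5 4 4 5 5 0

Derivation:
Drop 1: L rot3 at col 2 lands with bottom-row=0; cleared 0 line(s) (total 0); column heights now [0 0 3 3 0 0], max=3
Drop 2: J rot0 at col 0 lands with bottom-row=3; cleared 0 line(s) (total 0); column heights now [5 4 4 3 0 0], max=5
Drop 3: O rot2 at col 3 lands with bottom-row=3; cleared 0 line(s) (total 0); column heights now [5 4 4 5 5 0], max=5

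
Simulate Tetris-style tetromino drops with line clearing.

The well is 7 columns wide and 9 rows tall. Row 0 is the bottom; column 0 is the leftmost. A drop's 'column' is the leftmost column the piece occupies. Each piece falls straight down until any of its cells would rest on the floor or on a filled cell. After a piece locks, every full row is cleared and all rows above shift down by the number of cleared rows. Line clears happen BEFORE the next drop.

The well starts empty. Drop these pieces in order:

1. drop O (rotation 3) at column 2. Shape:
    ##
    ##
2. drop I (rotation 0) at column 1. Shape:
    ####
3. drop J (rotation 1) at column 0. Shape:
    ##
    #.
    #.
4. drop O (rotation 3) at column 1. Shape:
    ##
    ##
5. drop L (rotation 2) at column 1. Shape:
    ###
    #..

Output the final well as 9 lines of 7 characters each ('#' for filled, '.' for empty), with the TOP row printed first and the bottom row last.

Drop 1: O rot3 at col 2 lands with bottom-row=0; cleared 0 line(s) (total 0); column heights now [0 0 2 2 0 0 0], max=2
Drop 2: I rot0 at col 1 lands with bottom-row=2; cleared 0 line(s) (total 0); column heights now [0 3 3 3 3 0 0], max=3
Drop 3: J rot1 at col 0 lands with bottom-row=1; cleared 0 line(s) (total 0); column heights now [4 4 3 3 3 0 0], max=4
Drop 4: O rot3 at col 1 lands with bottom-row=4; cleared 0 line(s) (total 0); column heights now [4 6 6 3 3 0 0], max=6
Drop 5: L rot2 at col 1 lands with bottom-row=6; cleared 0 line(s) (total 0); column heights now [4 8 8 8 3 0 0], max=8

Answer: .......
.###...
.#.....
.##....
.##....
##.....
#####..
#.##...
..##...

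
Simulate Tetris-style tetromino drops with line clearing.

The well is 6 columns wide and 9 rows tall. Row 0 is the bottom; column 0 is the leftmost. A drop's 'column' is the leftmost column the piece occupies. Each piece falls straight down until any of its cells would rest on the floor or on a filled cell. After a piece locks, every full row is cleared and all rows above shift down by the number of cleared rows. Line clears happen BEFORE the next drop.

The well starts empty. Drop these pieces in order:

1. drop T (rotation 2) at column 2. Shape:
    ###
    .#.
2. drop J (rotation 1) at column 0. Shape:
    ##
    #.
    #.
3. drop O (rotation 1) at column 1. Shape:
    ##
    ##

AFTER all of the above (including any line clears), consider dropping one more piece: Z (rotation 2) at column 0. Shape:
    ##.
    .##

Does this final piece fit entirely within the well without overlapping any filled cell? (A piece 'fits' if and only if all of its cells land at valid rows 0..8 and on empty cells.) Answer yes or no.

Answer: yes

Derivation:
Drop 1: T rot2 at col 2 lands with bottom-row=0; cleared 0 line(s) (total 0); column heights now [0 0 2 2 2 0], max=2
Drop 2: J rot1 at col 0 lands with bottom-row=0; cleared 0 line(s) (total 0); column heights now [3 3 2 2 2 0], max=3
Drop 3: O rot1 at col 1 lands with bottom-row=3; cleared 0 line(s) (total 0); column heights now [3 5 5 2 2 0], max=5
Test piece Z rot2 at col 0 (width 3): heights before test = [3 5 5 2 2 0]; fits = True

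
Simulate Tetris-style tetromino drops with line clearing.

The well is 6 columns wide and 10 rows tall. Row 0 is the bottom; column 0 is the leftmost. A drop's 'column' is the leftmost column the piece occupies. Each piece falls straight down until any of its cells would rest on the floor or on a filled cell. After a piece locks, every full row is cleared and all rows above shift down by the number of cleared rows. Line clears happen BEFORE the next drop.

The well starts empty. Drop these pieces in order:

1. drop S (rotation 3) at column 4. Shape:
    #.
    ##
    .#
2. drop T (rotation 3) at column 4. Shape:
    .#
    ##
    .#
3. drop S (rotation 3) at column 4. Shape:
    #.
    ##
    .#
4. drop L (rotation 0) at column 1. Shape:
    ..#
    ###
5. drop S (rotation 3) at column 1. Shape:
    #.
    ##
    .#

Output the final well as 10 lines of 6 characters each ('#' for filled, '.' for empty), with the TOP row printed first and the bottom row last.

Drop 1: S rot3 at col 4 lands with bottom-row=0; cleared 0 line(s) (total 0); column heights now [0 0 0 0 3 2], max=3
Drop 2: T rot3 at col 4 lands with bottom-row=2; cleared 0 line(s) (total 0); column heights now [0 0 0 0 4 5], max=5
Drop 3: S rot3 at col 4 lands with bottom-row=5; cleared 0 line(s) (total 0); column heights now [0 0 0 0 8 7], max=8
Drop 4: L rot0 at col 1 lands with bottom-row=0; cleared 0 line(s) (total 0); column heights now [0 1 1 2 8 7], max=8
Drop 5: S rot3 at col 1 lands with bottom-row=1; cleared 0 line(s) (total 0); column heights now [0 4 3 2 8 7], max=8

Answer: ......
......
....#.
....##
.....#
.....#
.#..##
.##.##
..####
.###.#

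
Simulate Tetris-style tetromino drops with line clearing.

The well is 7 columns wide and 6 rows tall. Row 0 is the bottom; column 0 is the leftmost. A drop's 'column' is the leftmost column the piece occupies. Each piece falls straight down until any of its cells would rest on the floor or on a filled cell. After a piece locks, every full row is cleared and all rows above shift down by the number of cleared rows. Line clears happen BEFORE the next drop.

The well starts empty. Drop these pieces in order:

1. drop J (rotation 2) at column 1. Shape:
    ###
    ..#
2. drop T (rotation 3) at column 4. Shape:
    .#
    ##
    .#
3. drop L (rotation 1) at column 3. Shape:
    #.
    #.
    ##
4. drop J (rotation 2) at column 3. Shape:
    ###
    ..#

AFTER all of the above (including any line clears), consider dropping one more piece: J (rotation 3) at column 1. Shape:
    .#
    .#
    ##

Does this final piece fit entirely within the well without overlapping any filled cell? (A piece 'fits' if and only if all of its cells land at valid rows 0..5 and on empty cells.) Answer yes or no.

Drop 1: J rot2 at col 1 lands with bottom-row=0; cleared 0 line(s) (total 0); column heights now [0 2 2 2 0 0 0], max=2
Drop 2: T rot3 at col 4 lands with bottom-row=0; cleared 0 line(s) (total 0); column heights now [0 2 2 2 2 3 0], max=3
Drop 3: L rot1 at col 3 lands with bottom-row=2; cleared 0 line(s) (total 0); column heights now [0 2 2 5 3 3 0], max=5
Drop 4: J rot2 at col 3 lands with bottom-row=4; cleared 0 line(s) (total 0); column heights now [0 2 2 6 6 6 0], max=6
Test piece J rot3 at col 1 (width 2): heights before test = [0 2 2 6 6 6 0]; fits = True

Answer: yes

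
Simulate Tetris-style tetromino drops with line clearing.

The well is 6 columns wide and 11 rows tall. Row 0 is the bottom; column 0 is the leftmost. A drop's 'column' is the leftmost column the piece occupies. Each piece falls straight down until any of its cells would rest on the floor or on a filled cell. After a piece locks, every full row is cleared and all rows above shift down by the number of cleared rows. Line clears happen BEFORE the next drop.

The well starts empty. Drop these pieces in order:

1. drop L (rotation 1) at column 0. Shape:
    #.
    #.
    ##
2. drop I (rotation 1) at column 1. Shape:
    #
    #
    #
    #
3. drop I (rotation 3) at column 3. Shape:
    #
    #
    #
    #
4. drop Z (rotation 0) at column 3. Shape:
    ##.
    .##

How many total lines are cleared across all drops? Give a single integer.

Drop 1: L rot1 at col 0 lands with bottom-row=0; cleared 0 line(s) (total 0); column heights now [3 1 0 0 0 0], max=3
Drop 2: I rot1 at col 1 lands with bottom-row=1; cleared 0 line(s) (total 0); column heights now [3 5 0 0 0 0], max=5
Drop 3: I rot3 at col 3 lands with bottom-row=0; cleared 0 line(s) (total 0); column heights now [3 5 0 4 0 0], max=5
Drop 4: Z rot0 at col 3 lands with bottom-row=3; cleared 0 line(s) (total 0); column heights now [3 5 0 5 5 4], max=5

Answer: 0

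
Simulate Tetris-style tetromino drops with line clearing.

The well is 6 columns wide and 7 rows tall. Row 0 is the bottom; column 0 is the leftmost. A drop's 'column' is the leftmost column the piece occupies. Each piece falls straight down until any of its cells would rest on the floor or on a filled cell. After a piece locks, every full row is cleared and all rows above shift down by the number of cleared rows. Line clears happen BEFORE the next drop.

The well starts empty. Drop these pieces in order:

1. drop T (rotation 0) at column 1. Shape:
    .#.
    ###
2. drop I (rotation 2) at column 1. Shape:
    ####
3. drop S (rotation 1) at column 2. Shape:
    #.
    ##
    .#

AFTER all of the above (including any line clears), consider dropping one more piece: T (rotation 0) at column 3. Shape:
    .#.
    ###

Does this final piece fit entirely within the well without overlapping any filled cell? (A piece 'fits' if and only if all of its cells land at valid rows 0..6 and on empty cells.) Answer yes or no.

Answer: yes

Derivation:
Drop 1: T rot0 at col 1 lands with bottom-row=0; cleared 0 line(s) (total 0); column heights now [0 1 2 1 0 0], max=2
Drop 2: I rot2 at col 1 lands with bottom-row=2; cleared 0 line(s) (total 0); column heights now [0 3 3 3 3 0], max=3
Drop 3: S rot1 at col 2 lands with bottom-row=3; cleared 0 line(s) (total 0); column heights now [0 3 6 5 3 0], max=6
Test piece T rot0 at col 3 (width 3): heights before test = [0 3 6 5 3 0]; fits = True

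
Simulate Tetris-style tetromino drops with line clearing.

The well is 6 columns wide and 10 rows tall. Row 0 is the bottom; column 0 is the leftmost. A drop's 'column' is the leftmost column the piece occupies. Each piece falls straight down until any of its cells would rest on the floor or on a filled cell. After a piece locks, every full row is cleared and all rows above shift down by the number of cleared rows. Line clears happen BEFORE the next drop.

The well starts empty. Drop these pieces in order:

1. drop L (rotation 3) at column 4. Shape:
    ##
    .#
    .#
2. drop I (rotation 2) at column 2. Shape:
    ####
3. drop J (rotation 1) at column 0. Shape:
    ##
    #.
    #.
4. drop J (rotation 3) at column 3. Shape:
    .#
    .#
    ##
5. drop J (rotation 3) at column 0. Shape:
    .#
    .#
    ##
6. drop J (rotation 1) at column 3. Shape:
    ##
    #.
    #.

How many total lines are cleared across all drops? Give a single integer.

Answer: 1

Derivation:
Drop 1: L rot3 at col 4 lands with bottom-row=0; cleared 0 line(s) (total 0); column heights now [0 0 0 0 3 3], max=3
Drop 2: I rot2 at col 2 lands with bottom-row=3; cleared 0 line(s) (total 0); column heights now [0 0 4 4 4 4], max=4
Drop 3: J rot1 at col 0 lands with bottom-row=0; cleared 0 line(s) (total 0); column heights now [3 3 4 4 4 4], max=4
Drop 4: J rot3 at col 3 lands with bottom-row=4; cleared 0 line(s) (total 0); column heights now [3 3 4 5 7 4], max=7
Drop 5: J rot3 at col 0 lands with bottom-row=3; cleared 1 line(s) (total 1); column heights now [3 5 0 4 6 3], max=6
Drop 6: J rot1 at col 3 lands with bottom-row=4; cleared 0 line(s) (total 1); column heights now [3 5 0 7 7 3], max=7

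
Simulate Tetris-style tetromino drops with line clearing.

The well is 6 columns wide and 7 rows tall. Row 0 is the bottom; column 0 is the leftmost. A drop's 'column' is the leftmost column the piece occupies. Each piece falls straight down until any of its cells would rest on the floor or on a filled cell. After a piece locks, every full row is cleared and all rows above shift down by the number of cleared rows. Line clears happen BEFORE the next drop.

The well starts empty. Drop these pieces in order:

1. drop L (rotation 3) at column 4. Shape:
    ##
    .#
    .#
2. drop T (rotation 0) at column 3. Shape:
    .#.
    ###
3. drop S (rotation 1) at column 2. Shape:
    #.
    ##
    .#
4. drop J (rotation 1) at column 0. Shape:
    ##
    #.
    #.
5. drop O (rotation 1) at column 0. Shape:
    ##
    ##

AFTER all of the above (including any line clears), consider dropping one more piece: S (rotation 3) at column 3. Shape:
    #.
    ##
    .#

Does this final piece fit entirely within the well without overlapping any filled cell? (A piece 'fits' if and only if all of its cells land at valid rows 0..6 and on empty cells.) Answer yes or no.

Drop 1: L rot3 at col 4 lands with bottom-row=0; cleared 0 line(s) (total 0); column heights now [0 0 0 0 3 3], max=3
Drop 2: T rot0 at col 3 lands with bottom-row=3; cleared 0 line(s) (total 0); column heights now [0 0 0 4 5 4], max=5
Drop 3: S rot1 at col 2 lands with bottom-row=4; cleared 0 line(s) (total 0); column heights now [0 0 7 6 5 4], max=7
Drop 4: J rot1 at col 0 lands with bottom-row=0; cleared 0 line(s) (total 0); column heights now [3 3 7 6 5 4], max=7
Drop 5: O rot1 at col 0 lands with bottom-row=3; cleared 0 line(s) (total 0); column heights now [5 5 7 6 5 4], max=7
Test piece S rot3 at col 3 (width 2): heights before test = [5 5 7 6 5 4]; fits = False

Answer: no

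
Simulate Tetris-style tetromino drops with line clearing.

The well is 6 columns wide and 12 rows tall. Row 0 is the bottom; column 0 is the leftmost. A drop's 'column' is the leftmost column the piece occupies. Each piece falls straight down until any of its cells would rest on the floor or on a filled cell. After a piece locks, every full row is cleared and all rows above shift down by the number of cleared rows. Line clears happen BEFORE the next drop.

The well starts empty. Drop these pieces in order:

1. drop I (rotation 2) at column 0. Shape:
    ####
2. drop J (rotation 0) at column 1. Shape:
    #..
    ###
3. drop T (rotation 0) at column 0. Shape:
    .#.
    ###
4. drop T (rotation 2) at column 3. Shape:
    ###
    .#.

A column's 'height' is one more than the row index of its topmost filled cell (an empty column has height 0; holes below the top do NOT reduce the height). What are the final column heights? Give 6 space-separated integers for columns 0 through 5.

Answer: 4 5 4 3 3 3

Derivation:
Drop 1: I rot2 at col 0 lands with bottom-row=0; cleared 0 line(s) (total 0); column heights now [1 1 1 1 0 0], max=1
Drop 2: J rot0 at col 1 lands with bottom-row=1; cleared 0 line(s) (total 0); column heights now [1 3 2 2 0 0], max=3
Drop 3: T rot0 at col 0 lands with bottom-row=3; cleared 0 line(s) (total 0); column heights now [4 5 4 2 0 0], max=5
Drop 4: T rot2 at col 3 lands with bottom-row=1; cleared 0 line(s) (total 0); column heights now [4 5 4 3 3 3], max=5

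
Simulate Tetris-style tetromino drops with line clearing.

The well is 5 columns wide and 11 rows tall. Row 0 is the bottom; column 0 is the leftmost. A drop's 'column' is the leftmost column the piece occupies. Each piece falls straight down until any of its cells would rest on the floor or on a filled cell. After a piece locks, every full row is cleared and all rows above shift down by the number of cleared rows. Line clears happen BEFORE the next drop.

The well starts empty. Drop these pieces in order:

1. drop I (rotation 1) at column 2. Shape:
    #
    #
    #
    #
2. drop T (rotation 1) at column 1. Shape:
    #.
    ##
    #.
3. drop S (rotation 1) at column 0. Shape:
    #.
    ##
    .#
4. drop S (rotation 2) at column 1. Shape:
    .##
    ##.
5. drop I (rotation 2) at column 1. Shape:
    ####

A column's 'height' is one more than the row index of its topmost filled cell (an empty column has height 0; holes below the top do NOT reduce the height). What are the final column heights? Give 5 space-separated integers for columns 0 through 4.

Drop 1: I rot1 at col 2 lands with bottom-row=0; cleared 0 line(s) (total 0); column heights now [0 0 4 0 0], max=4
Drop 2: T rot1 at col 1 lands with bottom-row=3; cleared 0 line(s) (total 0); column heights now [0 6 5 0 0], max=6
Drop 3: S rot1 at col 0 lands with bottom-row=6; cleared 0 line(s) (total 0); column heights now [9 8 5 0 0], max=9
Drop 4: S rot2 at col 1 lands with bottom-row=8; cleared 0 line(s) (total 0); column heights now [9 9 10 10 0], max=10
Drop 5: I rot2 at col 1 lands with bottom-row=10; cleared 0 line(s) (total 0); column heights now [9 11 11 11 11], max=11

Answer: 9 11 11 11 11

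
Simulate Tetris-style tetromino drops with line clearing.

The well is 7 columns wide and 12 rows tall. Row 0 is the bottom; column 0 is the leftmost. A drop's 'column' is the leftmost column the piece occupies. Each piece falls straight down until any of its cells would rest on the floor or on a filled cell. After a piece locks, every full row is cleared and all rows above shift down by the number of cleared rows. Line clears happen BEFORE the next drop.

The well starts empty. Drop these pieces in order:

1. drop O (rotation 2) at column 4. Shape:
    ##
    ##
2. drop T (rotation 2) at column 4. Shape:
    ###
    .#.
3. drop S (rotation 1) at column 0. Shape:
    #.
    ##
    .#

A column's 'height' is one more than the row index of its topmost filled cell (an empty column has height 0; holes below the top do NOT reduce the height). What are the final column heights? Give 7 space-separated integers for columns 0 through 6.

Drop 1: O rot2 at col 4 lands with bottom-row=0; cleared 0 line(s) (total 0); column heights now [0 0 0 0 2 2 0], max=2
Drop 2: T rot2 at col 4 lands with bottom-row=2; cleared 0 line(s) (total 0); column heights now [0 0 0 0 4 4 4], max=4
Drop 3: S rot1 at col 0 lands with bottom-row=0; cleared 0 line(s) (total 0); column heights now [3 2 0 0 4 4 4], max=4

Answer: 3 2 0 0 4 4 4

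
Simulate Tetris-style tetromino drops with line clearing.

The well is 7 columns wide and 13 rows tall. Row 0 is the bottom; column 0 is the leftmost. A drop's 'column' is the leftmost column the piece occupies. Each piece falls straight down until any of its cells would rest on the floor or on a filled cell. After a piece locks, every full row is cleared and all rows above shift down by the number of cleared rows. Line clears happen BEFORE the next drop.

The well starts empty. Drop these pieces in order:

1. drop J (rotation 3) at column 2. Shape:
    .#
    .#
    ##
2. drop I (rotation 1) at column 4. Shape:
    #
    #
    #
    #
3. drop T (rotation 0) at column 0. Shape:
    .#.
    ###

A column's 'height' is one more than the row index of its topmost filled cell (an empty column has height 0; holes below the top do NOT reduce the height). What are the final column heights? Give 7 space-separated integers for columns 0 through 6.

Answer: 2 3 2 3 4 0 0

Derivation:
Drop 1: J rot3 at col 2 lands with bottom-row=0; cleared 0 line(s) (total 0); column heights now [0 0 1 3 0 0 0], max=3
Drop 2: I rot1 at col 4 lands with bottom-row=0; cleared 0 line(s) (total 0); column heights now [0 0 1 3 4 0 0], max=4
Drop 3: T rot0 at col 0 lands with bottom-row=1; cleared 0 line(s) (total 0); column heights now [2 3 2 3 4 0 0], max=4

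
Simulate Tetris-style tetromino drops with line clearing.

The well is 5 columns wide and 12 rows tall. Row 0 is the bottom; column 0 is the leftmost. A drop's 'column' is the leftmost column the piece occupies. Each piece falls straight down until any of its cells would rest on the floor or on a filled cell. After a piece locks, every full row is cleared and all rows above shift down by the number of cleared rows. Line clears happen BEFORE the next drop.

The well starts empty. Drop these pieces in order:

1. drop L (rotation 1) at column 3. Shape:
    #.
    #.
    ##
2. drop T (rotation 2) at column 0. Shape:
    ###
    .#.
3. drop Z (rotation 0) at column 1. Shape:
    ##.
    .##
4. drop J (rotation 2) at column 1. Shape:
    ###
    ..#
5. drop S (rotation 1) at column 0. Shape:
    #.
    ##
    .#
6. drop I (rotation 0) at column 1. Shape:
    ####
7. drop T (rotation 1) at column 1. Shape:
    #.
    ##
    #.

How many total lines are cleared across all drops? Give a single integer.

Answer: 1

Derivation:
Drop 1: L rot1 at col 3 lands with bottom-row=0; cleared 0 line(s) (total 0); column heights now [0 0 0 3 1], max=3
Drop 2: T rot2 at col 0 lands with bottom-row=0; cleared 0 line(s) (total 0); column heights now [2 2 2 3 1], max=3
Drop 3: Z rot0 at col 1 lands with bottom-row=3; cleared 0 line(s) (total 0); column heights now [2 5 5 4 1], max=5
Drop 4: J rot2 at col 1 lands with bottom-row=4; cleared 0 line(s) (total 0); column heights now [2 6 6 6 1], max=6
Drop 5: S rot1 at col 0 lands with bottom-row=6; cleared 0 line(s) (total 0); column heights now [9 8 6 6 1], max=9
Drop 6: I rot0 at col 1 lands with bottom-row=8; cleared 1 line(s) (total 1); column heights now [8 8 6 6 1], max=8
Drop 7: T rot1 at col 1 lands with bottom-row=8; cleared 0 line(s) (total 1); column heights now [8 11 10 6 1], max=11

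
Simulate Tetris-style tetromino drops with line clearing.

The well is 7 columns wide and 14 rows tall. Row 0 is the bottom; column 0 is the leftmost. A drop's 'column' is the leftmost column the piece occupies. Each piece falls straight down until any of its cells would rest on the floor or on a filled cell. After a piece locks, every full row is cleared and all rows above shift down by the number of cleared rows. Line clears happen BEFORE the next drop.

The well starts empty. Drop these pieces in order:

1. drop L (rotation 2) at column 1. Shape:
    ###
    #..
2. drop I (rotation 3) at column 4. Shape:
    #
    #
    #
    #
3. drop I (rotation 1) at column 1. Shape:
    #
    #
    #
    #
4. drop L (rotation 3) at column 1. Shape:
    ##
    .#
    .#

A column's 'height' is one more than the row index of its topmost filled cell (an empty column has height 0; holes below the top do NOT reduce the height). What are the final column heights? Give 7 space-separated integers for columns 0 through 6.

Answer: 0 7 7 2 4 0 0

Derivation:
Drop 1: L rot2 at col 1 lands with bottom-row=0; cleared 0 line(s) (total 0); column heights now [0 2 2 2 0 0 0], max=2
Drop 2: I rot3 at col 4 lands with bottom-row=0; cleared 0 line(s) (total 0); column heights now [0 2 2 2 4 0 0], max=4
Drop 3: I rot1 at col 1 lands with bottom-row=2; cleared 0 line(s) (total 0); column heights now [0 6 2 2 4 0 0], max=6
Drop 4: L rot3 at col 1 lands with bottom-row=4; cleared 0 line(s) (total 0); column heights now [0 7 7 2 4 0 0], max=7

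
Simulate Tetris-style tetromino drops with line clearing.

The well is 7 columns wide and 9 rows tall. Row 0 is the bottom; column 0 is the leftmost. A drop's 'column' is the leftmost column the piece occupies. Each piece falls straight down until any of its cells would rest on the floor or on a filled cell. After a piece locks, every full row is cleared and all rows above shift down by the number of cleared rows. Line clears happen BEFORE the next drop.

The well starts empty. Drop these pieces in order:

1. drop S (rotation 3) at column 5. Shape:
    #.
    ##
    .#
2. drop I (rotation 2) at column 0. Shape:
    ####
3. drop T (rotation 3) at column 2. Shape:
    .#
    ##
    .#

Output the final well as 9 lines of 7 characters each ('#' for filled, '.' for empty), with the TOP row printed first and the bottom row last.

Answer: .......
.......
.......
.......
.......
...#...
..##.#.
...#.##
####..#

Derivation:
Drop 1: S rot3 at col 5 lands with bottom-row=0; cleared 0 line(s) (total 0); column heights now [0 0 0 0 0 3 2], max=3
Drop 2: I rot2 at col 0 lands with bottom-row=0; cleared 0 line(s) (total 0); column heights now [1 1 1 1 0 3 2], max=3
Drop 3: T rot3 at col 2 lands with bottom-row=1; cleared 0 line(s) (total 0); column heights now [1 1 3 4 0 3 2], max=4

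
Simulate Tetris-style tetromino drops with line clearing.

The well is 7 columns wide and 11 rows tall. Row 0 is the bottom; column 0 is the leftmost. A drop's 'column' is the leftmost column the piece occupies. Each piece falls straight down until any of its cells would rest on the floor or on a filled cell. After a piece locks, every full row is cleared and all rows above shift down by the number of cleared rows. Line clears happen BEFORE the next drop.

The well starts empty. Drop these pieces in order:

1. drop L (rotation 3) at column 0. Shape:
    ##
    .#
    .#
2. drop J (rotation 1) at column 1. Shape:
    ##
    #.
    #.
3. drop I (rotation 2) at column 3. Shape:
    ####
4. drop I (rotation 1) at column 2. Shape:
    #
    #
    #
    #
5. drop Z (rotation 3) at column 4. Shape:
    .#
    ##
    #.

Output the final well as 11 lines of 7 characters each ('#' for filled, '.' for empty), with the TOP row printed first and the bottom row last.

Answer: .......
..#....
..#....
..#....
..#....
.##....
.#.....
.#...#.
##..##.
.#..#..
.#.####

Derivation:
Drop 1: L rot3 at col 0 lands with bottom-row=0; cleared 0 line(s) (total 0); column heights now [3 3 0 0 0 0 0], max=3
Drop 2: J rot1 at col 1 lands with bottom-row=3; cleared 0 line(s) (total 0); column heights now [3 6 6 0 0 0 0], max=6
Drop 3: I rot2 at col 3 lands with bottom-row=0; cleared 0 line(s) (total 0); column heights now [3 6 6 1 1 1 1], max=6
Drop 4: I rot1 at col 2 lands with bottom-row=6; cleared 0 line(s) (total 0); column heights now [3 6 10 1 1 1 1], max=10
Drop 5: Z rot3 at col 4 lands with bottom-row=1; cleared 0 line(s) (total 0); column heights now [3 6 10 1 3 4 1], max=10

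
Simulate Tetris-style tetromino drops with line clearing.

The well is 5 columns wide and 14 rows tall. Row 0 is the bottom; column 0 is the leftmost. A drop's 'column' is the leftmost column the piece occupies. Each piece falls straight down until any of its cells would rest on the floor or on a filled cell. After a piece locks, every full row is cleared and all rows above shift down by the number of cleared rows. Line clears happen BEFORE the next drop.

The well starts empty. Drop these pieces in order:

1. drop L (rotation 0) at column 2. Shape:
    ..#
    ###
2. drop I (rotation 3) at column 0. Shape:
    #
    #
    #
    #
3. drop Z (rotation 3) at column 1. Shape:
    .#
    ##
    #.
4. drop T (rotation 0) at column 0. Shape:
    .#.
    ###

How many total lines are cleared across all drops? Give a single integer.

Answer: 1

Derivation:
Drop 1: L rot0 at col 2 lands with bottom-row=0; cleared 0 line(s) (total 0); column heights now [0 0 1 1 2], max=2
Drop 2: I rot3 at col 0 lands with bottom-row=0; cleared 0 line(s) (total 0); column heights now [4 0 1 1 2], max=4
Drop 3: Z rot3 at col 1 lands with bottom-row=0; cleared 1 line(s) (total 1); column heights now [3 1 2 0 1], max=3
Drop 4: T rot0 at col 0 lands with bottom-row=3; cleared 0 line(s) (total 1); column heights now [4 5 4 0 1], max=5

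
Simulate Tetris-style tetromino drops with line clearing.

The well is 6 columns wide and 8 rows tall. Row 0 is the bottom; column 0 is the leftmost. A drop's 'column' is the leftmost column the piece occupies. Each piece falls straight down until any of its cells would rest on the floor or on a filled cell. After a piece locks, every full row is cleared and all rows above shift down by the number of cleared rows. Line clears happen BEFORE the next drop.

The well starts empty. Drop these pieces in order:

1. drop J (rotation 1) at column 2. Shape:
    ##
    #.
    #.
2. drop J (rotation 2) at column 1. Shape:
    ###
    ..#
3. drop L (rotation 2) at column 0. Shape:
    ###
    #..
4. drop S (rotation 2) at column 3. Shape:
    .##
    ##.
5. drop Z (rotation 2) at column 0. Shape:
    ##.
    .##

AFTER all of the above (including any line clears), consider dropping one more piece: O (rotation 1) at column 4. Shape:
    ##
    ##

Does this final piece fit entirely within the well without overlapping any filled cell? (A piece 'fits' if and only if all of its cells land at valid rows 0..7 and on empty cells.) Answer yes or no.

Drop 1: J rot1 at col 2 lands with bottom-row=0; cleared 0 line(s) (total 0); column heights now [0 0 3 3 0 0], max=3
Drop 2: J rot2 at col 1 lands with bottom-row=3; cleared 0 line(s) (total 0); column heights now [0 5 5 5 0 0], max=5
Drop 3: L rot2 at col 0 lands with bottom-row=4; cleared 0 line(s) (total 0); column heights now [6 6 6 5 0 0], max=6
Drop 4: S rot2 at col 3 lands with bottom-row=5; cleared 0 line(s) (total 0); column heights now [6 6 6 6 7 7], max=7
Drop 5: Z rot2 at col 0 lands with bottom-row=6; cleared 0 line(s) (total 0); column heights now [8 8 7 6 7 7], max=8
Test piece O rot1 at col 4 (width 2): heights before test = [8 8 7 6 7 7]; fits = False

Answer: no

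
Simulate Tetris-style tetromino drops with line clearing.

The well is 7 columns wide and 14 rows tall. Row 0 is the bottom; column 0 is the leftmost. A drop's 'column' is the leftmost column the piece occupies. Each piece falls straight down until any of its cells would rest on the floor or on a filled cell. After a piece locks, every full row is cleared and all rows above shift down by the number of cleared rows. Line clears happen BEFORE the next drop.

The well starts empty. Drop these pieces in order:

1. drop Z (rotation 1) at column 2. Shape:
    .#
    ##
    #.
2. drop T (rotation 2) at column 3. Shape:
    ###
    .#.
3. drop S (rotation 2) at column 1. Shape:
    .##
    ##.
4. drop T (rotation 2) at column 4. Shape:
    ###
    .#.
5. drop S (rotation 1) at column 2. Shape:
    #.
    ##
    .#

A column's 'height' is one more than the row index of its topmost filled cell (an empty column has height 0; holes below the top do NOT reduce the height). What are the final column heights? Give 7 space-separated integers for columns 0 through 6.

Answer: 0 4 8 7 6 6 6

Derivation:
Drop 1: Z rot1 at col 2 lands with bottom-row=0; cleared 0 line(s) (total 0); column heights now [0 0 2 3 0 0 0], max=3
Drop 2: T rot2 at col 3 lands with bottom-row=2; cleared 0 line(s) (total 0); column heights now [0 0 2 4 4 4 0], max=4
Drop 3: S rot2 at col 1 lands with bottom-row=3; cleared 0 line(s) (total 0); column heights now [0 4 5 5 4 4 0], max=5
Drop 4: T rot2 at col 4 lands with bottom-row=4; cleared 0 line(s) (total 0); column heights now [0 4 5 5 6 6 6], max=6
Drop 5: S rot1 at col 2 lands with bottom-row=5; cleared 0 line(s) (total 0); column heights now [0 4 8 7 6 6 6], max=8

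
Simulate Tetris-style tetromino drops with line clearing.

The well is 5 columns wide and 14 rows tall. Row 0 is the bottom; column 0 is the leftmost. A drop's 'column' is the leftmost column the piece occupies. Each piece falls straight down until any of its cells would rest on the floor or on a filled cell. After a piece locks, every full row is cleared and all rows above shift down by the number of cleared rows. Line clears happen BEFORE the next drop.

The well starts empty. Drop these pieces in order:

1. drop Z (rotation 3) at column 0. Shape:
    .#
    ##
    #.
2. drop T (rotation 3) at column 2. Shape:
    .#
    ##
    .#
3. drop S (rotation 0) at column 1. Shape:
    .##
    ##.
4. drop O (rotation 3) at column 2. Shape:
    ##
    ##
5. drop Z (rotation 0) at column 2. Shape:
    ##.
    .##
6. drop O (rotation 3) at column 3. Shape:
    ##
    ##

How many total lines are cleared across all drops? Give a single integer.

Drop 1: Z rot3 at col 0 lands with bottom-row=0; cleared 0 line(s) (total 0); column heights now [2 3 0 0 0], max=3
Drop 2: T rot3 at col 2 lands with bottom-row=0; cleared 0 line(s) (total 0); column heights now [2 3 2 3 0], max=3
Drop 3: S rot0 at col 1 lands with bottom-row=3; cleared 0 line(s) (total 0); column heights now [2 4 5 5 0], max=5
Drop 4: O rot3 at col 2 lands with bottom-row=5; cleared 0 line(s) (total 0); column heights now [2 4 7 7 0], max=7
Drop 5: Z rot0 at col 2 lands with bottom-row=7; cleared 0 line(s) (total 0); column heights now [2 4 9 9 8], max=9
Drop 6: O rot3 at col 3 lands with bottom-row=9; cleared 0 line(s) (total 0); column heights now [2 4 9 11 11], max=11

Answer: 0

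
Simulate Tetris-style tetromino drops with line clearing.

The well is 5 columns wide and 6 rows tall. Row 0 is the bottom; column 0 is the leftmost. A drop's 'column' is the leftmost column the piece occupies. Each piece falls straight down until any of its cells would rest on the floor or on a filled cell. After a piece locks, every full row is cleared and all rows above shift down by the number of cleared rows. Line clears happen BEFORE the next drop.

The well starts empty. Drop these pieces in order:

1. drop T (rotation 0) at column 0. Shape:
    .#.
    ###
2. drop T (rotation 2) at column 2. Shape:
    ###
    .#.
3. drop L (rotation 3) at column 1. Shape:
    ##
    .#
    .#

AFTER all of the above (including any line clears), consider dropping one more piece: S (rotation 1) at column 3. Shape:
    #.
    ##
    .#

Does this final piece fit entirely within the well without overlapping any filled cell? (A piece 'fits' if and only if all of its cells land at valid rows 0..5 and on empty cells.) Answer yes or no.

Drop 1: T rot0 at col 0 lands with bottom-row=0; cleared 0 line(s) (total 0); column heights now [1 2 1 0 0], max=2
Drop 2: T rot2 at col 2 lands with bottom-row=0; cleared 0 line(s) (total 0); column heights now [1 2 2 2 2], max=2
Drop 3: L rot3 at col 1 lands with bottom-row=2; cleared 0 line(s) (total 0); column heights now [1 5 5 2 2], max=5
Test piece S rot1 at col 3 (width 2): heights before test = [1 5 5 2 2]; fits = True

Answer: yes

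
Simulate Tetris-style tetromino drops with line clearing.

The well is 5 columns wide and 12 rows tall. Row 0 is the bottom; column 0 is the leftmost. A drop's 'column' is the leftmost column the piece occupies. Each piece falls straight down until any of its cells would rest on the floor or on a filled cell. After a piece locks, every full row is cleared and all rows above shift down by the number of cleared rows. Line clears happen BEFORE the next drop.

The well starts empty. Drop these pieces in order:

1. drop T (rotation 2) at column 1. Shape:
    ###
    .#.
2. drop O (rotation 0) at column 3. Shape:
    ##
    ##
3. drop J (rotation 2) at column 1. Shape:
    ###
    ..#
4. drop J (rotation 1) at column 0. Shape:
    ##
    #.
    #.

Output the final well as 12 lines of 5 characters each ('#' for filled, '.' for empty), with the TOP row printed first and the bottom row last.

Drop 1: T rot2 at col 1 lands with bottom-row=0; cleared 0 line(s) (total 0); column heights now [0 2 2 2 0], max=2
Drop 2: O rot0 at col 3 lands with bottom-row=2; cleared 0 line(s) (total 0); column heights now [0 2 2 4 4], max=4
Drop 3: J rot2 at col 1 lands with bottom-row=4; cleared 0 line(s) (total 0); column heights now [0 6 6 6 4], max=6
Drop 4: J rot1 at col 0 lands with bottom-row=4; cleared 0 line(s) (total 0); column heights now [7 7 6 6 4], max=7

Answer: .....
.....
.....
.....
.....
##...
####.
#..#.
...##
...##
.###.
..#..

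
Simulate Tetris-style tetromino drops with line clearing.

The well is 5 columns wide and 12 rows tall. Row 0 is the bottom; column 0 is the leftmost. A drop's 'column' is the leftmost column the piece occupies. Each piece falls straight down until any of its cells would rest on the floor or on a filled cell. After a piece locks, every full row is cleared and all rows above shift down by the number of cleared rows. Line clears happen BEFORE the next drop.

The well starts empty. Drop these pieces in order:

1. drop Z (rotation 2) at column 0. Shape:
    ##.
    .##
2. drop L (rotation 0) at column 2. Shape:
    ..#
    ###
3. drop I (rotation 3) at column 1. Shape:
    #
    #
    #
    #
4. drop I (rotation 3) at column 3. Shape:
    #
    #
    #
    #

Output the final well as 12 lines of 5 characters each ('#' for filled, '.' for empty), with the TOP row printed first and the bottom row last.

Drop 1: Z rot2 at col 0 lands with bottom-row=0; cleared 0 line(s) (total 0); column heights now [2 2 1 0 0], max=2
Drop 2: L rot0 at col 2 lands with bottom-row=1; cleared 1 line(s) (total 1); column heights now [0 1 1 0 2], max=2
Drop 3: I rot3 at col 1 lands with bottom-row=1; cleared 0 line(s) (total 1); column heights now [0 5 1 0 2], max=5
Drop 4: I rot3 at col 3 lands with bottom-row=0; cleared 0 line(s) (total 1); column heights now [0 5 1 4 2], max=5

Answer: .....
.....
.....
.....
.....
.....
.....
.#...
.#.#.
.#.#.
.#.##
.###.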